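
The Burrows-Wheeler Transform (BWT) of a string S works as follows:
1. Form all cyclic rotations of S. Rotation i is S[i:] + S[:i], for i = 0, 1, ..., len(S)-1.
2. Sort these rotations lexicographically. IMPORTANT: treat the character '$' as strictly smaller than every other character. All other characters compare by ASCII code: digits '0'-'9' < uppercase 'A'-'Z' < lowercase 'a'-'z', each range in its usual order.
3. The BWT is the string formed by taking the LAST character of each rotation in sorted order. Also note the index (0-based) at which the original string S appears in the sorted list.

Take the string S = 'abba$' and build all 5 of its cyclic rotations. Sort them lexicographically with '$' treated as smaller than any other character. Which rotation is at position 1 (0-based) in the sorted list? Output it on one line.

Answer: a$abb

Derivation:
All 5 rotations (rotation i = S[i:]+S[:i]):
  rot[0] = abba$
  rot[1] = bba$a
  rot[2] = ba$ab
  rot[3] = a$abb
  rot[4] = $abba
Sorted (with $ < everything):
  sorted[0] = $abba
  sorted[1] = a$abb
  sorted[2] = abba$
  sorted[3] = ba$ab
  sorted[4] = bba$a
sorted[1] = a$abb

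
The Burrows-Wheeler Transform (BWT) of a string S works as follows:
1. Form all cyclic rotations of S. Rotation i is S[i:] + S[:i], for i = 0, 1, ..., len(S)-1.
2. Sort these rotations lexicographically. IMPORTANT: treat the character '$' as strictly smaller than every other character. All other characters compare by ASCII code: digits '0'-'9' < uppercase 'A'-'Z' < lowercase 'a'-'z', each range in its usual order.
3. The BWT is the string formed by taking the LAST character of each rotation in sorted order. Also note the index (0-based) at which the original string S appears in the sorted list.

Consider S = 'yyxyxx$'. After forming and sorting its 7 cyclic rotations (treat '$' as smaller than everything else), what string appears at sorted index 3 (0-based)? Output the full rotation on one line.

All 7 rotations (rotation i = S[i:]+S[:i]):
  rot[0] = yyxyxx$
  rot[1] = yxyxx$y
  rot[2] = xyxx$yy
  rot[3] = yxx$yyx
  rot[4] = xx$yyxy
  rot[5] = x$yyxyx
  rot[6] = $yyxyxx
Sorted (with $ < everything):
  sorted[0] = $yyxyxx
  sorted[1] = x$yyxyx
  sorted[2] = xx$yyxy
  sorted[3] = xyxx$yy
  sorted[4] = yxx$yyx
  sorted[5] = yxyxx$y
  sorted[6] = yyxyxx$
sorted[3] = xyxx$yy

Answer: xyxx$yy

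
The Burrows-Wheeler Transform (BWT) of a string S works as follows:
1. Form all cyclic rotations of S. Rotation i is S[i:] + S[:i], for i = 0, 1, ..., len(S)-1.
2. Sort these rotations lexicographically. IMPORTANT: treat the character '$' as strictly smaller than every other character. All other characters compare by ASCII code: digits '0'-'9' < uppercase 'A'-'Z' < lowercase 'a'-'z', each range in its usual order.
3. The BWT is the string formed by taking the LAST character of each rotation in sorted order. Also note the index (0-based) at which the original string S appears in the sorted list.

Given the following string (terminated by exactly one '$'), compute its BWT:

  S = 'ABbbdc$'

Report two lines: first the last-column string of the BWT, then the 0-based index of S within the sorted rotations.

All 7 rotations (rotation i = S[i:]+S[:i]):
  rot[0] = ABbbdc$
  rot[1] = Bbbdc$A
  rot[2] = bbdc$AB
  rot[3] = bdc$ABb
  rot[4] = dc$ABbb
  rot[5] = c$ABbbd
  rot[6] = $ABbbdc
Sorted (with $ < everything):
  sorted[0] = $ABbbdc  (last char: 'c')
  sorted[1] = ABbbdc$  (last char: '$')
  sorted[2] = Bbbdc$A  (last char: 'A')
  sorted[3] = bbdc$AB  (last char: 'B')
  sorted[4] = bdc$ABb  (last char: 'b')
  sorted[5] = c$ABbbd  (last char: 'd')
  sorted[6] = dc$ABbb  (last char: 'b')
Last column: c$ABbdb
Original string S is at sorted index 1

Answer: c$ABbdb
1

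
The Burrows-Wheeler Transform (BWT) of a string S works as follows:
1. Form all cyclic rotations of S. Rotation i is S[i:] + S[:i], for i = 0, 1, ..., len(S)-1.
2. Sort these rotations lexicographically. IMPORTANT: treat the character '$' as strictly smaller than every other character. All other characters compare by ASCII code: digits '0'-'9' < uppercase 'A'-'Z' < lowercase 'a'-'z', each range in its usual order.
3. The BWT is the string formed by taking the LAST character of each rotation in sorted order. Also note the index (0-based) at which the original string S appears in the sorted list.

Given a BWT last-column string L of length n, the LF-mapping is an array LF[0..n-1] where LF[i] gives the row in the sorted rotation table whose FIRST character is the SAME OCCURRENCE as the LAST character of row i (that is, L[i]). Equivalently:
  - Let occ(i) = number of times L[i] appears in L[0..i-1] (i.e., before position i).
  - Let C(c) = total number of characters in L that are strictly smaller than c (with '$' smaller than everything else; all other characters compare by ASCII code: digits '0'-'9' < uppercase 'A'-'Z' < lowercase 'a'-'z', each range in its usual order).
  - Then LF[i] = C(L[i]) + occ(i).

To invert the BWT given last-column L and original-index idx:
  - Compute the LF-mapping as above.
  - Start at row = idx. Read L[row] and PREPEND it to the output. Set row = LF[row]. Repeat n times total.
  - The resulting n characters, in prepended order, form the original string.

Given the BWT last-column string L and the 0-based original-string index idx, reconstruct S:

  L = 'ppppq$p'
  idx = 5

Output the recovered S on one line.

Answer: pqpppp$

Derivation:
LF mapping: 1 2 3 4 6 0 5
Walk LF starting at row 5, prepending L[row]:
  step 1: row=5, L[5]='$', prepend. Next row=LF[5]=0
  step 2: row=0, L[0]='p', prepend. Next row=LF[0]=1
  step 3: row=1, L[1]='p', prepend. Next row=LF[1]=2
  step 4: row=2, L[2]='p', prepend. Next row=LF[2]=3
  step 5: row=3, L[3]='p', prepend. Next row=LF[3]=4
  step 6: row=4, L[4]='q', prepend. Next row=LF[4]=6
  step 7: row=6, L[6]='p', prepend. Next row=LF[6]=5
Reversed output: pqpppp$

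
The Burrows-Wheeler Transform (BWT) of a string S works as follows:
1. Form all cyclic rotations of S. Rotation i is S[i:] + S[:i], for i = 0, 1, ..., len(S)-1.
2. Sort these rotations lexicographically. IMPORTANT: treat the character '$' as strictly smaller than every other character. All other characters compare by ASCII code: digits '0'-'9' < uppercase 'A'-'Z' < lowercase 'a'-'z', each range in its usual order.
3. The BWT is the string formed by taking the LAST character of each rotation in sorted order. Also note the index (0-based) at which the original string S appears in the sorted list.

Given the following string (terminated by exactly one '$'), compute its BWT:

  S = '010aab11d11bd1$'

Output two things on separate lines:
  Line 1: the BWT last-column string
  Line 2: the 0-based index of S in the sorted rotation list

All 15 rotations (rotation i = S[i:]+S[:i]):
  rot[0] = 010aab11d11bd1$
  rot[1] = 10aab11d11bd1$0
  rot[2] = 0aab11d11bd1$01
  rot[3] = aab11d11bd1$010
  rot[4] = ab11d11bd1$010a
  rot[5] = b11d11bd1$010aa
  rot[6] = 11d11bd1$010aab
  rot[7] = 1d11bd1$010aab1
  rot[8] = d11bd1$010aab11
  rot[9] = 11bd1$010aab11d
  rot[10] = 1bd1$010aab11d1
  rot[11] = bd1$010aab11d11
  rot[12] = d1$010aab11d11b
  rot[13] = 1$010aab11d11bd
  rot[14] = $010aab11d11bd1
Sorted (with $ < everything):
  sorted[0] = $010aab11d11bd1  (last char: '1')
  sorted[1] = 010aab11d11bd1$  (last char: '$')
  sorted[2] = 0aab11d11bd1$01  (last char: '1')
  sorted[3] = 1$010aab11d11bd  (last char: 'd')
  sorted[4] = 10aab11d11bd1$0  (last char: '0')
  sorted[5] = 11bd1$010aab11d  (last char: 'd')
  sorted[6] = 11d11bd1$010aab  (last char: 'b')
  sorted[7] = 1bd1$010aab11d1  (last char: '1')
  sorted[8] = 1d11bd1$010aab1  (last char: '1')
  sorted[9] = aab11d11bd1$010  (last char: '0')
  sorted[10] = ab11d11bd1$010a  (last char: 'a')
  sorted[11] = b11d11bd1$010aa  (last char: 'a')
  sorted[12] = bd1$010aab11d11  (last char: '1')
  sorted[13] = d1$010aab11d11b  (last char: 'b')
  sorted[14] = d11bd1$010aab11  (last char: '1')
Last column: 1$1d0db110aa1b1
Original string S is at sorted index 1

Answer: 1$1d0db110aa1b1
1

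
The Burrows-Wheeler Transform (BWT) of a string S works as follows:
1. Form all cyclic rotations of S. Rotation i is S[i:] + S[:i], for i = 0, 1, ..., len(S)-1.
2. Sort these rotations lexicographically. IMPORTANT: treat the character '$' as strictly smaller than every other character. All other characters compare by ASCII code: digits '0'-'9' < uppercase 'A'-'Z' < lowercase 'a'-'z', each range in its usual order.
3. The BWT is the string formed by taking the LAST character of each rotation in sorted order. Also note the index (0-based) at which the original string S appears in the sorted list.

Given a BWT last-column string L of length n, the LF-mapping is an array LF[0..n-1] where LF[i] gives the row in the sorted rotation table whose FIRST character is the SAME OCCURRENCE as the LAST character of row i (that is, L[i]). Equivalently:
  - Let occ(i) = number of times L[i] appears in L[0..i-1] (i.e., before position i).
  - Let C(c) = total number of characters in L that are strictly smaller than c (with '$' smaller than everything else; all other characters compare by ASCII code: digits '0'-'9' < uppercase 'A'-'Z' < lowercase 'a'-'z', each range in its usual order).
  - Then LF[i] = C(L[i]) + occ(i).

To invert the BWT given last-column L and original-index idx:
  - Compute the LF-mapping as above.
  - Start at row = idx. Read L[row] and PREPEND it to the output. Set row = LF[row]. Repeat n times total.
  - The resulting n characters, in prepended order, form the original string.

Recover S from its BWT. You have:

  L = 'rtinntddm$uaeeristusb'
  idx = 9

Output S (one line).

LF mapping: 12 16 7 10 11 17 3 4 9 0 19 1 5 6 13 8 14 18 20 15 2
Walk LF starting at row 9, prepending L[row]:
  step 1: row=9, L[9]='$', prepend. Next row=LF[9]=0
  step 2: row=0, L[0]='r', prepend. Next row=LF[0]=12
  step 3: row=12, L[12]='e', prepend. Next row=LF[12]=5
  step 4: row=5, L[5]='t', prepend. Next row=LF[5]=17
  step 5: row=17, L[17]='t', prepend. Next row=LF[17]=18
  step 6: row=18, L[18]='u', prepend. Next row=LF[18]=20
  step 7: row=20, L[20]='b', prepend. Next row=LF[20]=2
  step 8: row=2, L[2]='i', prepend. Next row=LF[2]=7
  step 9: row=7, L[7]='d', prepend. Next row=LF[7]=4
  step 10: row=4, L[4]='n', prepend. Next row=LF[4]=11
  step 11: row=11, L[11]='a', prepend. Next row=LF[11]=1
  step 12: row=1, L[1]='t', prepend. Next row=LF[1]=16
  step 13: row=16, L[16]='s', prepend. Next row=LF[16]=14
  step 14: row=14, L[14]='r', prepend. Next row=LF[14]=13
  step 15: row=13, L[13]='e', prepend. Next row=LF[13]=6
  step 16: row=6, L[6]='d', prepend. Next row=LF[6]=3
  step 17: row=3, L[3]='n', prepend. Next row=LF[3]=10
  step 18: row=10, L[10]='u', prepend. Next row=LF[10]=19
  step 19: row=19, L[19]='s', prepend. Next row=LF[19]=15
  step 20: row=15, L[15]='i', prepend. Next row=LF[15]=8
  step 21: row=8, L[8]='m', prepend. Next row=LF[8]=9
Reversed output: misunderstandibutter$

Answer: misunderstandibutter$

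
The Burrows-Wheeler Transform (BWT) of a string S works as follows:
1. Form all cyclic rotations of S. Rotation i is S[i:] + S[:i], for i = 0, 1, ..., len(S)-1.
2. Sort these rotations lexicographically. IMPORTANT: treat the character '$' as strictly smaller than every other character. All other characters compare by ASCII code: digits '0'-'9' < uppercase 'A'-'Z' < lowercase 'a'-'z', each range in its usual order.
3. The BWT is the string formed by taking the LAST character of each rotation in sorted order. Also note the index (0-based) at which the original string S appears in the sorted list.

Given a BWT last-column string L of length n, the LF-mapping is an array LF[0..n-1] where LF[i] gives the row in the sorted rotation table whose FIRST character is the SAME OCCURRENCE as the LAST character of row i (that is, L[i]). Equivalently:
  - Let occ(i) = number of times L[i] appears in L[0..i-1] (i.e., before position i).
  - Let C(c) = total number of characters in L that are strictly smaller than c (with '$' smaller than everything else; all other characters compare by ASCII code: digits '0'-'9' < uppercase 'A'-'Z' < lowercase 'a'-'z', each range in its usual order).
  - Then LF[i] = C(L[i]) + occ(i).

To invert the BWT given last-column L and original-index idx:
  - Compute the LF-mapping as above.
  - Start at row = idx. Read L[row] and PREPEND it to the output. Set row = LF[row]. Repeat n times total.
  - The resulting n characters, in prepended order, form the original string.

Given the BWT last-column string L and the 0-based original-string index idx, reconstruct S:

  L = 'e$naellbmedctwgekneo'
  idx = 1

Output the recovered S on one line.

Answer: acknowledgmenbeetle$

Derivation:
LF mapping: 5 0 15 1 6 12 13 2 14 7 4 3 18 19 10 8 11 16 9 17
Walk LF starting at row 1, prepending L[row]:
  step 1: row=1, L[1]='$', prepend. Next row=LF[1]=0
  step 2: row=0, L[0]='e', prepend. Next row=LF[0]=5
  step 3: row=5, L[5]='l', prepend. Next row=LF[5]=12
  step 4: row=12, L[12]='t', prepend. Next row=LF[12]=18
  step 5: row=18, L[18]='e', prepend. Next row=LF[18]=9
  step 6: row=9, L[9]='e', prepend. Next row=LF[9]=7
  step 7: row=7, L[7]='b', prepend. Next row=LF[7]=2
  step 8: row=2, L[2]='n', prepend. Next row=LF[2]=15
  step 9: row=15, L[15]='e', prepend. Next row=LF[15]=8
  step 10: row=8, L[8]='m', prepend. Next row=LF[8]=14
  step 11: row=14, L[14]='g', prepend. Next row=LF[14]=10
  step 12: row=10, L[10]='d', prepend. Next row=LF[10]=4
  step 13: row=4, L[4]='e', prepend. Next row=LF[4]=6
  step 14: row=6, L[6]='l', prepend. Next row=LF[6]=13
  step 15: row=13, L[13]='w', prepend. Next row=LF[13]=19
  step 16: row=19, L[19]='o', prepend. Next row=LF[19]=17
  step 17: row=17, L[17]='n', prepend. Next row=LF[17]=16
  step 18: row=16, L[16]='k', prepend. Next row=LF[16]=11
  step 19: row=11, L[11]='c', prepend. Next row=LF[11]=3
  step 20: row=3, L[3]='a', prepend. Next row=LF[3]=1
Reversed output: acknowledgmenbeetle$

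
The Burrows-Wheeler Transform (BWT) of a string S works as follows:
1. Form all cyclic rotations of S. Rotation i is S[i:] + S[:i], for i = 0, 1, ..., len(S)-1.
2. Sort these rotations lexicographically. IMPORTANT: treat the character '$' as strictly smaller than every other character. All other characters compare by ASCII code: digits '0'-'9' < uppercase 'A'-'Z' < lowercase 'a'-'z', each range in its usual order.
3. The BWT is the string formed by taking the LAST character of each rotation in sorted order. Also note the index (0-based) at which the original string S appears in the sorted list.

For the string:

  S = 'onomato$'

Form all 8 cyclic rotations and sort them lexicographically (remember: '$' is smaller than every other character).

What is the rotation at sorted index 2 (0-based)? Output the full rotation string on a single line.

All 8 rotations (rotation i = S[i:]+S[:i]):
  rot[0] = onomato$
  rot[1] = nomato$o
  rot[2] = omato$on
  rot[3] = mato$ono
  rot[4] = ato$onom
  rot[5] = to$onoma
  rot[6] = o$onomat
  rot[7] = $onomato
Sorted (with $ < everything):
  sorted[0] = $onomato
  sorted[1] = ato$onom
  sorted[2] = mato$ono
  sorted[3] = nomato$o
  sorted[4] = o$onomat
  sorted[5] = omato$on
  sorted[6] = onomato$
  sorted[7] = to$onoma
sorted[2] = mato$ono

Answer: mato$ono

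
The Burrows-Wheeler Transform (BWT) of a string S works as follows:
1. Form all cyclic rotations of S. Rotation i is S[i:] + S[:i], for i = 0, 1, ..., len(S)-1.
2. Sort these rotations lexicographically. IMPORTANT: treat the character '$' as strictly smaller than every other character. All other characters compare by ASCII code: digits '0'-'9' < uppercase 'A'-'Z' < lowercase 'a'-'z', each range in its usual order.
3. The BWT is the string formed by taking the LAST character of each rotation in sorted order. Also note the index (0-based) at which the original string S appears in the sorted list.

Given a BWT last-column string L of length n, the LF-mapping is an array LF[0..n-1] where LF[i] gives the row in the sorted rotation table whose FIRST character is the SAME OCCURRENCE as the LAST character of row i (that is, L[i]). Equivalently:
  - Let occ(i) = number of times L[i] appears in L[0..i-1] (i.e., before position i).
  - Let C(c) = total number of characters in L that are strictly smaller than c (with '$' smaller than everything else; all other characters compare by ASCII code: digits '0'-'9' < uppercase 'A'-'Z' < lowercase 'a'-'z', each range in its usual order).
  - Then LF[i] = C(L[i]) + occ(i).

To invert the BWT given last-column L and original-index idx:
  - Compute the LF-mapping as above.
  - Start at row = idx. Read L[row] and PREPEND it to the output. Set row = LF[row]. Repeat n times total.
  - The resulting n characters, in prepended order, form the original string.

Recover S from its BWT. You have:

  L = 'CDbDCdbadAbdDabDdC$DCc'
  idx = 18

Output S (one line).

Answer: dCdaDCCcdbbDADbDdDabC$

Derivation:
LF mapping: 2 6 13 7 3 18 14 11 19 1 15 20 8 12 16 9 21 4 0 10 5 17
Walk LF starting at row 18, prepending L[row]:
  step 1: row=18, L[18]='$', prepend. Next row=LF[18]=0
  step 2: row=0, L[0]='C', prepend. Next row=LF[0]=2
  step 3: row=2, L[2]='b', prepend. Next row=LF[2]=13
  step 4: row=13, L[13]='a', prepend. Next row=LF[13]=12
  step 5: row=12, L[12]='D', prepend. Next row=LF[12]=8
  step 6: row=8, L[8]='d', prepend. Next row=LF[8]=19
  step 7: row=19, L[19]='D', prepend. Next row=LF[19]=10
  step 8: row=10, L[10]='b', prepend. Next row=LF[10]=15
  step 9: row=15, L[15]='D', prepend. Next row=LF[15]=9
  step 10: row=9, L[9]='A', prepend. Next row=LF[9]=1
  step 11: row=1, L[1]='D', prepend. Next row=LF[1]=6
  step 12: row=6, L[6]='b', prepend. Next row=LF[6]=14
  step 13: row=14, L[14]='b', prepend. Next row=LF[14]=16
  step 14: row=16, L[16]='d', prepend. Next row=LF[16]=21
  step 15: row=21, L[21]='c', prepend. Next row=LF[21]=17
  step 16: row=17, L[17]='C', prepend. Next row=LF[17]=4
  step 17: row=4, L[4]='C', prepend. Next row=LF[4]=3
  step 18: row=3, L[3]='D', prepend. Next row=LF[3]=7
  step 19: row=7, L[7]='a', prepend. Next row=LF[7]=11
  step 20: row=11, L[11]='d', prepend. Next row=LF[11]=20
  step 21: row=20, L[20]='C', prepend. Next row=LF[20]=5
  step 22: row=5, L[5]='d', prepend. Next row=LF[5]=18
Reversed output: dCdaDCCcdbbDADbDdDabC$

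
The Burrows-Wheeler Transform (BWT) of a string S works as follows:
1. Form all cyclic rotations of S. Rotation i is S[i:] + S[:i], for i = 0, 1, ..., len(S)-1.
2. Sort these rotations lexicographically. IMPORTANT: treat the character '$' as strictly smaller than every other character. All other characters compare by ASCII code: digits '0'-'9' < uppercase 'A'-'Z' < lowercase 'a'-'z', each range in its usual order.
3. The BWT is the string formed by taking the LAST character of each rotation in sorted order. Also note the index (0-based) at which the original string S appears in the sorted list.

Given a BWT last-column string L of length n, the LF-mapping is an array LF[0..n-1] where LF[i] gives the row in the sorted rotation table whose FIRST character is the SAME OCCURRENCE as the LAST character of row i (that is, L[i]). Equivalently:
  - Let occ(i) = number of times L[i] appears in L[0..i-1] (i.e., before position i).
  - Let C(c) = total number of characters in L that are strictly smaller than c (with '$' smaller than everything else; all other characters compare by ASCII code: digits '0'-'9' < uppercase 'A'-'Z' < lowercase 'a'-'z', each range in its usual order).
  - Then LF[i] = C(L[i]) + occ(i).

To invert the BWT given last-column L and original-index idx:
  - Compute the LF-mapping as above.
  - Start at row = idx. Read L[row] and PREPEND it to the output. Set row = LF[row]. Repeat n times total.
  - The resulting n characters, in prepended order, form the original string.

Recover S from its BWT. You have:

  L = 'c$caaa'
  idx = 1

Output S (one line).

LF mapping: 4 0 5 1 2 3
Walk LF starting at row 1, prepending L[row]:
  step 1: row=1, L[1]='$', prepend. Next row=LF[1]=0
  step 2: row=0, L[0]='c', prepend. Next row=LF[0]=4
  step 3: row=4, L[4]='a', prepend. Next row=LF[4]=2
  step 4: row=2, L[2]='c', prepend. Next row=LF[2]=5
  step 5: row=5, L[5]='a', prepend. Next row=LF[5]=3
  step 6: row=3, L[3]='a', prepend. Next row=LF[3]=1
Reversed output: aacac$

Answer: aacac$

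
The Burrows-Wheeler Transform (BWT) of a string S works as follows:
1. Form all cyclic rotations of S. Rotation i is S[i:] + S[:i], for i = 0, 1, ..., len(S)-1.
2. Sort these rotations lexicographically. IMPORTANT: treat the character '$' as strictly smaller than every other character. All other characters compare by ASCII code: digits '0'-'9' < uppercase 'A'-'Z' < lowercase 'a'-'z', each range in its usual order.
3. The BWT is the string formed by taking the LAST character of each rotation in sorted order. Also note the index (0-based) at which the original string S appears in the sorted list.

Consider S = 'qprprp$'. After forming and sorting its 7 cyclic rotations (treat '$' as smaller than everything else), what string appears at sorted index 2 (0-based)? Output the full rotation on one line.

Answer: prp$qpr

Derivation:
All 7 rotations (rotation i = S[i:]+S[:i]):
  rot[0] = qprprp$
  rot[1] = prprp$q
  rot[2] = rprp$qp
  rot[3] = prp$qpr
  rot[4] = rp$qprp
  rot[5] = p$qprpr
  rot[6] = $qprprp
Sorted (with $ < everything):
  sorted[0] = $qprprp
  sorted[1] = p$qprpr
  sorted[2] = prp$qpr
  sorted[3] = prprp$q
  sorted[4] = qprprp$
  sorted[5] = rp$qprp
  sorted[6] = rprp$qp
sorted[2] = prp$qpr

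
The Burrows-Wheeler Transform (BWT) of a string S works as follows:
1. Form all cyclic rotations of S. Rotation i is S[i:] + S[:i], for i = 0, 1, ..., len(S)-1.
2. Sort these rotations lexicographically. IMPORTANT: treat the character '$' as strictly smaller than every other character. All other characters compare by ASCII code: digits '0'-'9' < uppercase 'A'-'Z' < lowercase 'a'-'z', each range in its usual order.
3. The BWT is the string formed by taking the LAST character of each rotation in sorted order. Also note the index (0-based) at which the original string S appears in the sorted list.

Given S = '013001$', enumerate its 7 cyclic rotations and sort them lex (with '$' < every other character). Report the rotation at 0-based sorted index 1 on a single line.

All 7 rotations (rotation i = S[i:]+S[:i]):
  rot[0] = 013001$
  rot[1] = 13001$0
  rot[2] = 3001$01
  rot[3] = 001$013
  rot[4] = 01$0130
  rot[5] = 1$01300
  rot[6] = $013001
Sorted (with $ < everything):
  sorted[0] = $013001
  sorted[1] = 001$013
  sorted[2] = 01$0130
  sorted[3] = 013001$
  sorted[4] = 1$01300
  sorted[5] = 13001$0
  sorted[6] = 3001$01
sorted[1] = 001$013

Answer: 001$013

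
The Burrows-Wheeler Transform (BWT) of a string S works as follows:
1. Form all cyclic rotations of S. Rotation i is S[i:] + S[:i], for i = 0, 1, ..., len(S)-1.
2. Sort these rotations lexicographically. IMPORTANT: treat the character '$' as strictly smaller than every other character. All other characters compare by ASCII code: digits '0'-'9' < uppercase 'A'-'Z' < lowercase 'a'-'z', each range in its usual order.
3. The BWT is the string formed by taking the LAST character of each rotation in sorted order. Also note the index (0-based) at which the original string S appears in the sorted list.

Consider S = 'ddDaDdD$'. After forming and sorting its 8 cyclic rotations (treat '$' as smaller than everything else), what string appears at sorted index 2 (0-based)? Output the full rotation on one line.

Answer: DaDdD$dd

Derivation:
All 8 rotations (rotation i = S[i:]+S[:i]):
  rot[0] = ddDaDdD$
  rot[1] = dDaDdD$d
  rot[2] = DaDdD$dd
  rot[3] = aDdD$ddD
  rot[4] = DdD$ddDa
  rot[5] = dD$ddDaD
  rot[6] = D$ddDaDd
  rot[7] = $ddDaDdD
Sorted (with $ < everything):
  sorted[0] = $ddDaDdD
  sorted[1] = D$ddDaDd
  sorted[2] = DaDdD$dd
  sorted[3] = DdD$ddDa
  sorted[4] = aDdD$ddD
  sorted[5] = dD$ddDaD
  sorted[6] = dDaDdD$d
  sorted[7] = ddDaDdD$
sorted[2] = DaDdD$dd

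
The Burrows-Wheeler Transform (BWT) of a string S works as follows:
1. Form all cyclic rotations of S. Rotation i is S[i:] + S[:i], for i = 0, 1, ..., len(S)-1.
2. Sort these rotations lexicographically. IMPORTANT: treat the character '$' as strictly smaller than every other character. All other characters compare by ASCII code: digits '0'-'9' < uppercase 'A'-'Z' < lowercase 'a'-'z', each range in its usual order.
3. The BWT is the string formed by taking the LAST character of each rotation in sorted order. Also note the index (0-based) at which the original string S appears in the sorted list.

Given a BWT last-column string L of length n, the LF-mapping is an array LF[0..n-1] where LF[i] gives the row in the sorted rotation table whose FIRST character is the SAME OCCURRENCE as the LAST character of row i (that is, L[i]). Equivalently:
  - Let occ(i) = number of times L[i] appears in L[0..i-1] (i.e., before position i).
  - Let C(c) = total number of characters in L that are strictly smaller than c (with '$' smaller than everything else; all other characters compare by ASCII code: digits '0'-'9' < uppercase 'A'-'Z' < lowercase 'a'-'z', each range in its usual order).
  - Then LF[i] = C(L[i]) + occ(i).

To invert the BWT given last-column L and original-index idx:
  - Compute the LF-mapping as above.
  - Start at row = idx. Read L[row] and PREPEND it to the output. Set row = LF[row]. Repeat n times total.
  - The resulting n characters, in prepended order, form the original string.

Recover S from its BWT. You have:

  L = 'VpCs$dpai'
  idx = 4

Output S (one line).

LF mapping: 2 6 1 8 0 4 7 3 5
Walk LF starting at row 4, prepending L[row]:
  step 1: row=4, L[4]='$', prepend. Next row=LF[4]=0
  step 2: row=0, L[0]='V', prepend. Next row=LF[0]=2
  step 3: row=2, L[2]='C', prepend. Next row=LF[2]=1
  step 4: row=1, L[1]='p', prepend. Next row=LF[1]=6
  step 5: row=6, L[6]='p', prepend. Next row=LF[6]=7
  step 6: row=7, L[7]='a', prepend. Next row=LF[7]=3
  step 7: row=3, L[3]='s', prepend. Next row=LF[3]=8
  step 8: row=8, L[8]='i', prepend. Next row=LF[8]=5
  step 9: row=5, L[5]='d', prepend. Next row=LF[5]=4
Reversed output: disappCV$

Answer: disappCV$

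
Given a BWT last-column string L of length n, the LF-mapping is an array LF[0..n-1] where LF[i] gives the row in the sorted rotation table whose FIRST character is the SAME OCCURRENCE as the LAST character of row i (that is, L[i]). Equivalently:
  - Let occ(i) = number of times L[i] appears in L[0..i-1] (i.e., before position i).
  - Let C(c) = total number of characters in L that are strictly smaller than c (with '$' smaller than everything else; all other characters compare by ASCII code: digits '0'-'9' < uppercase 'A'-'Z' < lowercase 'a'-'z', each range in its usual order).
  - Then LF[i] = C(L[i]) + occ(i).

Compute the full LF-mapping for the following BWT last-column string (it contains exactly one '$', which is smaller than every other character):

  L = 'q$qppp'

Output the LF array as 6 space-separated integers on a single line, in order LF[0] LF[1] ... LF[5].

Answer: 4 0 5 1 2 3

Derivation:
Char counts: '$':1, 'p':3, 'q':2
C (first-col start): C('$')=0, C('p')=1, C('q')=4
L[0]='q': occ=0, LF[0]=C('q')+0=4+0=4
L[1]='$': occ=0, LF[1]=C('$')+0=0+0=0
L[2]='q': occ=1, LF[2]=C('q')+1=4+1=5
L[3]='p': occ=0, LF[3]=C('p')+0=1+0=1
L[4]='p': occ=1, LF[4]=C('p')+1=1+1=2
L[5]='p': occ=2, LF[5]=C('p')+2=1+2=3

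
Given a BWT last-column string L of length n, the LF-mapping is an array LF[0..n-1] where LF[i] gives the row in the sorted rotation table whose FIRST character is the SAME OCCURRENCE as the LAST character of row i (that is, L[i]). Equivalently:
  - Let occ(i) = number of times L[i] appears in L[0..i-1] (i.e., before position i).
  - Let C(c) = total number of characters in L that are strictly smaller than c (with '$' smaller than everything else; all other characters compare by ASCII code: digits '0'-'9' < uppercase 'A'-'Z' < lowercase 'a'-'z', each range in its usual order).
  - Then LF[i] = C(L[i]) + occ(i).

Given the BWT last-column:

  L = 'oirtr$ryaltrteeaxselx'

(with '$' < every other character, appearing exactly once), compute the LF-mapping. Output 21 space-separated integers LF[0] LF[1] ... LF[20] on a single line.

Answer: 9 6 10 15 11 0 12 20 1 7 16 13 17 3 4 2 18 14 5 8 19

Derivation:
Char counts: '$':1, 'a':2, 'e':3, 'i':1, 'l':2, 'o':1, 'r':4, 's':1, 't':3, 'x':2, 'y':1
C (first-col start): C('$')=0, C('a')=1, C('e')=3, C('i')=6, C('l')=7, C('o')=9, C('r')=10, C('s')=14, C('t')=15, C('x')=18, C('y')=20
L[0]='o': occ=0, LF[0]=C('o')+0=9+0=9
L[1]='i': occ=0, LF[1]=C('i')+0=6+0=6
L[2]='r': occ=0, LF[2]=C('r')+0=10+0=10
L[3]='t': occ=0, LF[3]=C('t')+0=15+0=15
L[4]='r': occ=1, LF[4]=C('r')+1=10+1=11
L[5]='$': occ=0, LF[5]=C('$')+0=0+0=0
L[6]='r': occ=2, LF[6]=C('r')+2=10+2=12
L[7]='y': occ=0, LF[7]=C('y')+0=20+0=20
L[8]='a': occ=0, LF[8]=C('a')+0=1+0=1
L[9]='l': occ=0, LF[9]=C('l')+0=7+0=7
L[10]='t': occ=1, LF[10]=C('t')+1=15+1=16
L[11]='r': occ=3, LF[11]=C('r')+3=10+3=13
L[12]='t': occ=2, LF[12]=C('t')+2=15+2=17
L[13]='e': occ=0, LF[13]=C('e')+0=3+0=3
L[14]='e': occ=1, LF[14]=C('e')+1=3+1=4
L[15]='a': occ=1, LF[15]=C('a')+1=1+1=2
L[16]='x': occ=0, LF[16]=C('x')+0=18+0=18
L[17]='s': occ=0, LF[17]=C('s')+0=14+0=14
L[18]='e': occ=2, LF[18]=C('e')+2=3+2=5
L[19]='l': occ=1, LF[19]=C('l')+1=7+1=8
L[20]='x': occ=1, LF[20]=C('x')+1=18+1=19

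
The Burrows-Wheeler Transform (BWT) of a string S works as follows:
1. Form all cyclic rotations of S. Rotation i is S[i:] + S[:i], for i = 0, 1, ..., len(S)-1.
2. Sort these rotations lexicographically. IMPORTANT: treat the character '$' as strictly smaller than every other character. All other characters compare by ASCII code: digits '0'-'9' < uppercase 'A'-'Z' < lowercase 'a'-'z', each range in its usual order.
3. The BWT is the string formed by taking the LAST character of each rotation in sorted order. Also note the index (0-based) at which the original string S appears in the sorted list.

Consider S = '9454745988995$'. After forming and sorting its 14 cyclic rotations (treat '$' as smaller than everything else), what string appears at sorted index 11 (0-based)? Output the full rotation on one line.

Answer: 95$94547459889

Derivation:
All 14 rotations (rotation i = S[i:]+S[:i]):
  rot[0] = 9454745988995$
  rot[1] = 454745988995$9
  rot[2] = 54745988995$94
  rot[3] = 4745988995$945
  rot[4] = 745988995$9454
  rot[5] = 45988995$94547
  rot[6] = 5988995$945474
  rot[7] = 988995$9454745
  rot[8] = 88995$94547459
  rot[9] = 8995$945474598
  rot[10] = 995$9454745988
  rot[11] = 95$94547459889
  rot[12] = 5$945474598899
  rot[13] = $9454745988995
Sorted (with $ < everything):
  sorted[0] = $9454745988995
  sorted[1] = 454745988995$9
  sorted[2] = 45988995$94547
  sorted[3] = 4745988995$945
  sorted[4] = 5$945474598899
  sorted[5] = 54745988995$94
  sorted[6] = 5988995$945474
  sorted[7] = 745988995$9454
  sorted[8] = 88995$94547459
  sorted[9] = 8995$945474598
  sorted[10] = 9454745988995$
  sorted[11] = 95$94547459889
  sorted[12] = 988995$9454745
  sorted[13] = 995$9454745988
sorted[11] = 95$94547459889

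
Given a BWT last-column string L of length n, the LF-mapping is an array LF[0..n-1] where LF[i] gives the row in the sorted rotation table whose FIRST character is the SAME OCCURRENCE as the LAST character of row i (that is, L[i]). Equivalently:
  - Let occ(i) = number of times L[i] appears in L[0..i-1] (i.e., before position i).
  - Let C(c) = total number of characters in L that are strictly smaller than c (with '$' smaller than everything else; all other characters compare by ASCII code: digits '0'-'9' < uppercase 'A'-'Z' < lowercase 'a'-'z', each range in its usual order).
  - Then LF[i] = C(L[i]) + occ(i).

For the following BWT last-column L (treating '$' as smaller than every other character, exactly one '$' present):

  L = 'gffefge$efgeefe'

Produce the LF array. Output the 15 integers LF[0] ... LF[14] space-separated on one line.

Answer: 12 7 8 1 9 13 2 0 3 10 14 4 5 11 6

Derivation:
Char counts: '$':1, 'e':6, 'f':5, 'g':3
C (first-col start): C('$')=0, C('e')=1, C('f')=7, C('g')=12
L[0]='g': occ=0, LF[0]=C('g')+0=12+0=12
L[1]='f': occ=0, LF[1]=C('f')+0=7+0=7
L[2]='f': occ=1, LF[2]=C('f')+1=7+1=8
L[3]='e': occ=0, LF[3]=C('e')+0=1+0=1
L[4]='f': occ=2, LF[4]=C('f')+2=7+2=9
L[5]='g': occ=1, LF[5]=C('g')+1=12+1=13
L[6]='e': occ=1, LF[6]=C('e')+1=1+1=2
L[7]='$': occ=0, LF[7]=C('$')+0=0+0=0
L[8]='e': occ=2, LF[8]=C('e')+2=1+2=3
L[9]='f': occ=3, LF[9]=C('f')+3=7+3=10
L[10]='g': occ=2, LF[10]=C('g')+2=12+2=14
L[11]='e': occ=3, LF[11]=C('e')+3=1+3=4
L[12]='e': occ=4, LF[12]=C('e')+4=1+4=5
L[13]='f': occ=4, LF[13]=C('f')+4=7+4=11
L[14]='e': occ=5, LF[14]=C('e')+5=1+5=6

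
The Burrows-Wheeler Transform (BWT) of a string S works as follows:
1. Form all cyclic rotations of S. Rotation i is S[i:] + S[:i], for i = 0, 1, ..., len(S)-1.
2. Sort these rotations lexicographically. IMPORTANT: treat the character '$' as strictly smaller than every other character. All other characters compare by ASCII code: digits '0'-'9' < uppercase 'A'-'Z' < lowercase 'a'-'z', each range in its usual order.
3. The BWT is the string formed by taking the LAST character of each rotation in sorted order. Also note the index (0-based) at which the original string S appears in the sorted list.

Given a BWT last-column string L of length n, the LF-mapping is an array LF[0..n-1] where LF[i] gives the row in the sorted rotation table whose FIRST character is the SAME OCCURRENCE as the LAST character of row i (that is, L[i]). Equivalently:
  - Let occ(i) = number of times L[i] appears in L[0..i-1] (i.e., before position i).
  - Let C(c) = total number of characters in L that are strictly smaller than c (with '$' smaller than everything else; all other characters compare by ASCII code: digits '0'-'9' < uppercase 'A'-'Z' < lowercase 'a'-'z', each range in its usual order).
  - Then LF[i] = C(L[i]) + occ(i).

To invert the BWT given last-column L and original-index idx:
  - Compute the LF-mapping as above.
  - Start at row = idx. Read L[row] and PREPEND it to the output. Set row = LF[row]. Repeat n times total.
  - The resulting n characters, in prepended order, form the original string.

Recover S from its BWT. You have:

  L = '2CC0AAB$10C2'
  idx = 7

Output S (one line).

Answer: A2CC0C01BA2$

Derivation:
LF mapping: 4 9 10 1 6 7 8 0 3 2 11 5
Walk LF starting at row 7, prepending L[row]:
  step 1: row=7, L[7]='$', prepend. Next row=LF[7]=0
  step 2: row=0, L[0]='2', prepend. Next row=LF[0]=4
  step 3: row=4, L[4]='A', prepend. Next row=LF[4]=6
  step 4: row=6, L[6]='B', prepend. Next row=LF[6]=8
  step 5: row=8, L[8]='1', prepend. Next row=LF[8]=3
  step 6: row=3, L[3]='0', prepend. Next row=LF[3]=1
  step 7: row=1, L[1]='C', prepend. Next row=LF[1]=9
  step 8: row=9, L[9]='0', prepend. Next row=LF[9]=2
  step 9: row=2, L[2]='C', prepend. Next row=LF[2]=10
  step 10: row=10, L[10]='C', prepend. Next row=LF[10]=11
  step 11: row=11, L[11]='2', prepend. Next row=LF[11]=5
  step 12: row=5, L[5]='A', prepend. Next row=LF[5]=7
Reversed output: A2CC0C01BA2$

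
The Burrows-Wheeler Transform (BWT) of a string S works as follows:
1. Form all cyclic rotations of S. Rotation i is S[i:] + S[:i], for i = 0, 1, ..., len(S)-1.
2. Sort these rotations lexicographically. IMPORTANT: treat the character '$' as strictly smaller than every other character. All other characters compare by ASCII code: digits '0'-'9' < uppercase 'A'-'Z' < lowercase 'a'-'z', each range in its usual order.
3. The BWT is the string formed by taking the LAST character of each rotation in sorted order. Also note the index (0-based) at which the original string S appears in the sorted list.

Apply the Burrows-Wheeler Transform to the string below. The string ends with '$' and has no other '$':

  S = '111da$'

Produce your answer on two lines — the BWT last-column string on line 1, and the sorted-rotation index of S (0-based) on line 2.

All 6 rotations (rotation i = S[i:]+S[:i]):
  rot[0] = 111da$
  rot[1] = 11da$1
  rot[2] = 1da$11
  rot[3] = da$111
  rot[4] = a$111d
  rot[5] = $111da
Sorted (with $ < everything):
  sorted[0] = $111da  (last char: 'a')
  sorted[1] = 111da$  (last char: '$')
  sorted[2] = 11da$1  (last char: '1')
  sorted[3] = 1da$11  (last char: '1')
  sorted[4] = a$111d  (last char: 'd')
  sorted[5] = da$111  (last char: '1')
Last column: a$11d1
Original string S is at sorted index 1

Answer: a$11d1
1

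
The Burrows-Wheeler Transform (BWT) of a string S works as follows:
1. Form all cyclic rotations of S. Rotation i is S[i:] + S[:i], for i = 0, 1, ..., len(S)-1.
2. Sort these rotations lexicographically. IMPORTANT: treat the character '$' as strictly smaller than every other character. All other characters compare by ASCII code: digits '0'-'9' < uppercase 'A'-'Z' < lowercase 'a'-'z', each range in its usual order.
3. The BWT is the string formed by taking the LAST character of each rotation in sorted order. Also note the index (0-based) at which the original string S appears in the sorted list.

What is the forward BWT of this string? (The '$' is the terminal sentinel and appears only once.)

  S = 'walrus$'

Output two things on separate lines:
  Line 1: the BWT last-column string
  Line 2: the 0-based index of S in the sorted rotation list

Answer: swalur$
6

Derivation:
All 7 rotations (rotation i = S[i:]+S[:i]):
  rot[0] = walrus$
  rot[1] = alrus$w
  rot[2] = lrus$wa
  rot[3] = rus$wal
  rot[4] = us$walr
  rot[5] = s$walru
  rot[6] = $walrus
Sorted (with $ < everything):
  sorted[0] = $walrus  (last char: 's')
  sorted[1] = alrus$w  (last char: 'w')
  sorted[2] = lrus$wa  (last char: 'a')
  sorted[3] = rus$wal  (last char: 'l')
  sorted[4] = s$walru  (last char: 'u')
  sorted[5] = us$walr  (last char: 'r')
  sorted[6] = walrus$  (last char: '$')
Last column: swalur$
Original string S is at sorted index 6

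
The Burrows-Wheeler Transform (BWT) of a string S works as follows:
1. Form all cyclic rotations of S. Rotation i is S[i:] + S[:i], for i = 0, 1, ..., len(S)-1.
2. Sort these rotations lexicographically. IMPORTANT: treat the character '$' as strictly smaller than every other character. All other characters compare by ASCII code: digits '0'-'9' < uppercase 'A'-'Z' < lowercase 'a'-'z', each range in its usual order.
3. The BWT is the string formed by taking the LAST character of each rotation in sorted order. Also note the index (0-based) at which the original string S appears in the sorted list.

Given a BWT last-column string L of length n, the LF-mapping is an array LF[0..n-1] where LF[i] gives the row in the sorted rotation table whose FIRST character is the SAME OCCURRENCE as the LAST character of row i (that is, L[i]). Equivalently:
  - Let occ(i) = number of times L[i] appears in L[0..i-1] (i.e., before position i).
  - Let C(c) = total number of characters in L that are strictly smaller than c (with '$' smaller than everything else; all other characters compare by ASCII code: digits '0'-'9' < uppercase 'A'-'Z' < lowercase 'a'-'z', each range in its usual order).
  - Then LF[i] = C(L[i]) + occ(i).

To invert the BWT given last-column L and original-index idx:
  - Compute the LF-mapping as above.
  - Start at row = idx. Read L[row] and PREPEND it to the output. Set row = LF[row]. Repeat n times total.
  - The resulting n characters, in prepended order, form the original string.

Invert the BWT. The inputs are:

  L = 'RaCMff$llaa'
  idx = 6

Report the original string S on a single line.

LF mapping: 3 4 1 2 7 8 0 9 10 5 6
Walk LF starting at row 6, prepending L[row]:
  step 1: row=6, L[6]='$', prepend. Next row=LF[6]=0
  step 2: row=0, L[0]='R', prepend. Next row=LF[0]=3
  step 3: row=3, L[3]='M', prepend. Next row=LF[3]=2
  step 4: row=2, L[2]='C', prepend. Next row=LF[2]=1
  step 5: row=1, L[1]='a', prepend. Next row=LF[1]=4
  step 6: row=4, L[4]='f', prepend. Next row=LF[4]=7
  step 7: row=7, L[7]='l', prepend. Next row=LF[7]=9
  step 8: row=9, L[9]='a', prepend. Next row=LF[9]=5
  step 9: row=5, L[5]='f', prepend. Next row=LF[5]=8
  step 10: row=8, L[8]='l', prepend. Next row=LF[8]=10
  step 11: row=10, L[10]='a', prepend. Next row=LF[10]=6
Reversed output: alfalfaCMR$

Answer: alfalfaCMR$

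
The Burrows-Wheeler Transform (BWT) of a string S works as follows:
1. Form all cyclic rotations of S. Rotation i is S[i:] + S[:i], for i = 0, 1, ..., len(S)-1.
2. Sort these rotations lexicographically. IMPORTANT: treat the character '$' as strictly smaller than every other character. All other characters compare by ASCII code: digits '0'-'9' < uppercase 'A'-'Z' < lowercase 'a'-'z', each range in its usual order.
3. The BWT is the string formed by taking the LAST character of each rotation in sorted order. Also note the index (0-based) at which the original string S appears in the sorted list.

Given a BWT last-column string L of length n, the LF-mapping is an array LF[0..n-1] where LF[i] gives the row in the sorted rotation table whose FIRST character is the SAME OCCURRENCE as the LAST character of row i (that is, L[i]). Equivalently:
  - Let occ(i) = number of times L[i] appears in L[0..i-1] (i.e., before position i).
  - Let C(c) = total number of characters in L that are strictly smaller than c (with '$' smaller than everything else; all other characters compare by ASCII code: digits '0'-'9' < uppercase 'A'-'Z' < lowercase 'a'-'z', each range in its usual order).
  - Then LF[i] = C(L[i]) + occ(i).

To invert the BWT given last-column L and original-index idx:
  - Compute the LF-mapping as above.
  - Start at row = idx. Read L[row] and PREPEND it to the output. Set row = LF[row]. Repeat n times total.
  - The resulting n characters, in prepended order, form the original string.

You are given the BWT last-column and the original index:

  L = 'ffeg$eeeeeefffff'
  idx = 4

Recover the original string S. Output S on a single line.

Answer: eefffffgeefeeef$

Derivation:
LF mapping: 8 9 1 15 0 2 3 4 5 6 7 10 11 12 13 14
Walk LF starting at row 4, prepending L[row]:
  step 1: row=4, L[4]='$', prepend. Next row=LF[4]=0
  step 2: row=0, L[0]='f', prepend. Next row=LF[0]=8
  step 3: row=8, L[8]='e', prepend. Next row=LF[8]=5
  step 4: row=5, L[5]='e', prepend. Next row=LF[5]=2
  step 5: row=2, L[2]='e', prepend. Next row=LF[2]=1
  step 6: row=1, L[1]='f', prepend. Next row=LF[1]=9
  step 7: row=9, L[9]='e', prepend. Next row=LF[9]=6
  step 8: row=6, L[6]='e', prepend. Next row=LF[6]=3
  step 9: row=3, L[3]='g', prepend. Next row=LF[3]=15
  step 10: row=15, L[15]='f', prepend. Next row=LF[15]=14
  step 11: row=14, L[14]='f', prepend. Next row=LF[14]=13
  step 12: row=13, L[13]='f', prepend. Next row=LF[13]=12
  step 13: row=12, L[12]='f', prepend. Next row=LF[12]=11
  step 14: row=11, L[11]='f', prepend. Next row=LF[11]=10
  step 15: row=10, L[10]='e', prepend. Next row=LF[10]=7
  step 16: row=7, L[7]='e', prepend. Next row=LF[7]=4
Reversed output: eefffffgeefeeef$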